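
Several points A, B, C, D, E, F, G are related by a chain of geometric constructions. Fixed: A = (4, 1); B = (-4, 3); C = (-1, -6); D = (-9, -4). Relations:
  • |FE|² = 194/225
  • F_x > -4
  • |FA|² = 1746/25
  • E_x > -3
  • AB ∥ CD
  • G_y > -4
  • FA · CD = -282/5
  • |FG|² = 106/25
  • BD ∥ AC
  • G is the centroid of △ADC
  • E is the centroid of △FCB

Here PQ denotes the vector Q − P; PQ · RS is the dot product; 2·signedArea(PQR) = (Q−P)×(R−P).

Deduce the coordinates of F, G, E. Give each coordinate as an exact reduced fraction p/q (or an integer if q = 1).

E = (-44/15, -5/3)
F = (-19/5, -2)
G = (-2, -3)

1. G_x = -2  [G is the centroid of △ADC]
2. G_y = -3  [G is the centroid of △ADC]
   → G = (-2, -3)
3. F_x = -19/5  [line 8·x + -2·y + 132/5 = 0 ∩ |FG|² = 106/25]
4. F_y = -2  [line 8·x + -2·y + 132/5 = 0 ∩ |FG|² = 106/25]
   → F = (-19/5, -2)
5. E_x = -44/15  [E is the centroid of △FCB]
6. E_y = -5/3  [E is the centroid of △FCB]
   → E = (-44/15, -5/3)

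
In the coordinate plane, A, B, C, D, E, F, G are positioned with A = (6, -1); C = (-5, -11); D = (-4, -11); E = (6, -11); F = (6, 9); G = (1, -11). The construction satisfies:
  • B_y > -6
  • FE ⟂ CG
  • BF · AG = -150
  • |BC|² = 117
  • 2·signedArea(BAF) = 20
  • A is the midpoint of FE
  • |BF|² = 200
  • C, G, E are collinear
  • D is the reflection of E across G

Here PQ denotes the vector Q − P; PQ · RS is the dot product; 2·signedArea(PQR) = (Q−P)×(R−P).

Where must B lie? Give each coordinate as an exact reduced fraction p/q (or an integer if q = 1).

B = (4, -5)

1. B_x = 4  [2·signedArea(BAF) = 20 ∩ BF · AG = -150]
2. B_y = -5  [2·signedArea(BAF) = 20 ∩ BF · AG = -150]
   → B = (4, -5)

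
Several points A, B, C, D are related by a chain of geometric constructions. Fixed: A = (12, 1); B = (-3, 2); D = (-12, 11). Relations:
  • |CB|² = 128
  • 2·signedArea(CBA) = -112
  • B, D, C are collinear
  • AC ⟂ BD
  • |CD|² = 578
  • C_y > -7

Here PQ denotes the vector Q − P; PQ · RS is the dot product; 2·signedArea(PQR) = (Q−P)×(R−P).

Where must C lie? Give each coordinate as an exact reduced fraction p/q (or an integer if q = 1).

C = (5, -6)

1. C_x = 5  [B, D, C are collinear ∩ AC ⟂ BD]
2. C_y = -6  [B, D, C are collinear ∩ AC ⟂ BD]
   → C = (5, -6)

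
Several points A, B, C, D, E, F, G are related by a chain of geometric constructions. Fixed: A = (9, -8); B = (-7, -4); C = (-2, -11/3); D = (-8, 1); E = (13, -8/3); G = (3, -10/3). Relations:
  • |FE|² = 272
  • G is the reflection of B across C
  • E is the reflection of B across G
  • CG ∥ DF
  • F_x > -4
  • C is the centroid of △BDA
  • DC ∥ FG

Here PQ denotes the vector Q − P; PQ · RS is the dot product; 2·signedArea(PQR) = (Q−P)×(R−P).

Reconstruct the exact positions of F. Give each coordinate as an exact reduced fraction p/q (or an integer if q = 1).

F = (-3, 4/3)

1. F_x = -3  [DC ∥ FG ∩ CG ∥ DF]
2. F_y = 4/3  [DC ∥ FG ∩ CG ∥ DF]
   → F = (-3, 4/3)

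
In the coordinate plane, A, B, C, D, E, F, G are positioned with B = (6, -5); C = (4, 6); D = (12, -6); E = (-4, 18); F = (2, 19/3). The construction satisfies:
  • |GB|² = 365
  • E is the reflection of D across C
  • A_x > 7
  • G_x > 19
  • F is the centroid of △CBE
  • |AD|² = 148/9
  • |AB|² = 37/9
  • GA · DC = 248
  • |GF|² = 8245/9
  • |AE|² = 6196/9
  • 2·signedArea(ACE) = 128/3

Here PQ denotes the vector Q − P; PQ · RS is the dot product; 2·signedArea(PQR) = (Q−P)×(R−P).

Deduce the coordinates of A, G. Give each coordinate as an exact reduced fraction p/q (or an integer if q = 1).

A = (8, -16/3)
G = (20, -18)

1. A_x = 8  [line -12·x + -8·y + 160/3 = 0 ∩ |AB|² = 37/9]
2. A_y = -16/3  [line -12·x + -8·y + 160/3 = 0 ∩ |AB|² = 37/9]
   → A = (8, -16/3)
3. G_x = 20  [line 8·x + -12·y + -376 = 0 ∩ |GB|² = 365]
4. G_y = -18  [line 8·x + -12·y + -376 = 0 ∩ |GB|² = 365]
   → G = (20, -18)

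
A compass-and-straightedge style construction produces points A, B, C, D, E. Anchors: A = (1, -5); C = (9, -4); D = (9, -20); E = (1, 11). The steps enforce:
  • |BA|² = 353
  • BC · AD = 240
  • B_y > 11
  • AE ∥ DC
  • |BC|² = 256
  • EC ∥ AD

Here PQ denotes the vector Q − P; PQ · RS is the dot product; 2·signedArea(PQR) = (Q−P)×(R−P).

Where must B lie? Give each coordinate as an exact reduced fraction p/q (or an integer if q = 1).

1. B_x = 9  [line -8·x + 15·y + -108 = 0 ∩ |BC|² = 256]
2. B_y = 12  [line -8·x + 15·y + -108 = 0 ∩ |BC|² = 256]
   → B = (9, 12)

B = (9, 12)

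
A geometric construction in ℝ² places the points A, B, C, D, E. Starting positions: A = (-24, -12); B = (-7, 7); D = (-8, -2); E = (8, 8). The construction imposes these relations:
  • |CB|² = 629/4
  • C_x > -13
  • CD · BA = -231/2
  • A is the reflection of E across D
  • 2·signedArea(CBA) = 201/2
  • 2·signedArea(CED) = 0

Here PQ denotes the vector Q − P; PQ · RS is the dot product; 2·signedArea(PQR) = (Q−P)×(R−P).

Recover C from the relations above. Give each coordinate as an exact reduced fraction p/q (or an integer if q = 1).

C = (-12, -9/2)

1. C_x = -12  [2·signedArea(CED) = 0 ∩ 2·signedArea(CBA) = 201/2]
2. C_y = -9/2  [2·signedArea(CED) = 0 ∩ 2·signedArea(CBA) = 201/2]
   → C = (-12, -9/2)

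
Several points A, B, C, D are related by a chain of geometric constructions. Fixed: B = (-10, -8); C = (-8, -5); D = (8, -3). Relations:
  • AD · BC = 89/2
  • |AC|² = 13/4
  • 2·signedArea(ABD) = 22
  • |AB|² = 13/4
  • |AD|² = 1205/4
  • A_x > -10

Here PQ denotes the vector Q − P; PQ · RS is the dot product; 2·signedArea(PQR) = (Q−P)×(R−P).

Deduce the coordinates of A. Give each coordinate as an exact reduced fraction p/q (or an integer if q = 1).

A = (-9, -13/2)

1. A_x = -9  [2·signedArea(ABD) = 22 ∩ AD · BC = 89/2]
2. A_y = -13/2  [2·signedArea(ABD) = 22 ∩ AD · BC = 89/2]
   → A = (-9, -13/2)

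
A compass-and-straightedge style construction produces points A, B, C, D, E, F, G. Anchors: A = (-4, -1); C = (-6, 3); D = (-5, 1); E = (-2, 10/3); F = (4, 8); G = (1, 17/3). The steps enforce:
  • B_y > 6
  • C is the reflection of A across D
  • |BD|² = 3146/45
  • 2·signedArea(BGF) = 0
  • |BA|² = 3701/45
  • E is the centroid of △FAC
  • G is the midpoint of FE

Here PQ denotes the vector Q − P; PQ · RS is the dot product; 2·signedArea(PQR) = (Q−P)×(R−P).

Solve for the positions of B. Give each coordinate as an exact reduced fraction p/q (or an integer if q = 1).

1. B_x = 8/5  [line -7/3·x + 3·y + -44/3 = 0 ∩ |BD|² = 3146/45]
2. B_y = 92/15  [line -7/3·x + 3·y + -44/3 = 0 ∩ |BD|² = 3146/45]
   → B = (8/5, 92/15)

B = (8/5, 92/15)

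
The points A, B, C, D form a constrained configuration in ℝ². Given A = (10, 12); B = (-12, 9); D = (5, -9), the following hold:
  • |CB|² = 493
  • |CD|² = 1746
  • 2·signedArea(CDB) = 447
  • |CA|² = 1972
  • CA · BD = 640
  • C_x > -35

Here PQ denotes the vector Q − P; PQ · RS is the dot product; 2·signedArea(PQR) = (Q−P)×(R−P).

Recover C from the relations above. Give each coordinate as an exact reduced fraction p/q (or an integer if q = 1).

1. C_x = -34  [2·signedArea(CDB) = 447 ∩ CA · BD = 640]
2. C_y = 6  [2·signedArea(CDB) = 447 ∩ CA · BD = 640]
   → C = (-34, 6)

C = (-34, 6)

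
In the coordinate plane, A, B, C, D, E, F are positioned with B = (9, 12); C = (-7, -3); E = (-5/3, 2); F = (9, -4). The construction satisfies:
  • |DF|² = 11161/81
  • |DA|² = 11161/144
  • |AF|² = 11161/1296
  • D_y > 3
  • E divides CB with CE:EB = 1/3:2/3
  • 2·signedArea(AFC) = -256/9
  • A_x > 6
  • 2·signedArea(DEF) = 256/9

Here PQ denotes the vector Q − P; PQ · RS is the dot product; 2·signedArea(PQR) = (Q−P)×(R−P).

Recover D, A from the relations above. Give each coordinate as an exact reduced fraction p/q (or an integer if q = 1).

1. D_x = 1/9  [line 6·x + 32/3·y + -358/9 = 0 ∩ |DF|² = 11161/81]
2. D_y = 11/3  [line 6·x + 32/3·y + -358/9 = 0 ∩ |DF|² = 11161/81]
   → D = (1/9, 11/3)
3. A_x = 61/9  [line -1·x + -16·y + -239/9 = 0 ∩ |DA|² = 11161/144]
4. A_y = -25/12  [line -1·x + -16·y + -239/9 = 0 ∩ |DA|² = 11161/144]
   → A = (61/9, -25/12)

A = (61/9, -25/12)
D = (1/9, 11/3)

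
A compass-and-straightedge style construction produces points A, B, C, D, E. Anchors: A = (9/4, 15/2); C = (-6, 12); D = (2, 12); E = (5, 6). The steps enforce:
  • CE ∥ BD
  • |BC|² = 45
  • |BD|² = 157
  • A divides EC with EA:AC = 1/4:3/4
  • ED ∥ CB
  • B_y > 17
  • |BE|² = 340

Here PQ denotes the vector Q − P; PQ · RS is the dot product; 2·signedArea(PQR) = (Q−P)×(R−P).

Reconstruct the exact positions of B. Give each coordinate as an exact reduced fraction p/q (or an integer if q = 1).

1. B_x = -9  [CE ∥ BD ∩ ED ∥ CB]
2. B_y = 18  [CE ∥ BD ∩ ED ∥ CB]
   → B = (-9, 18)

B = (-9, 18)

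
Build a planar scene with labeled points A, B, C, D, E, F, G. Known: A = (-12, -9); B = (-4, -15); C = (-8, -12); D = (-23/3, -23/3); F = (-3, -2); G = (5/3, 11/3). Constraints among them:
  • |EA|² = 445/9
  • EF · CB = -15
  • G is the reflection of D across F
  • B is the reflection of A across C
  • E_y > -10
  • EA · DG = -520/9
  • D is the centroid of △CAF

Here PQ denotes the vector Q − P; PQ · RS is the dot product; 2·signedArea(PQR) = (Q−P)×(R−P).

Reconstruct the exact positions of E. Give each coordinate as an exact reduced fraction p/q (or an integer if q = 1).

E = (-5, -29/3)

1. E_x = -5  [EF · CB = -15 ∩ EA · DG = -520/9]
2. E_y = -29/3  [EF · CB = -15 ∩ EA · DG = -520/9]
   → E = (-5, -29/3)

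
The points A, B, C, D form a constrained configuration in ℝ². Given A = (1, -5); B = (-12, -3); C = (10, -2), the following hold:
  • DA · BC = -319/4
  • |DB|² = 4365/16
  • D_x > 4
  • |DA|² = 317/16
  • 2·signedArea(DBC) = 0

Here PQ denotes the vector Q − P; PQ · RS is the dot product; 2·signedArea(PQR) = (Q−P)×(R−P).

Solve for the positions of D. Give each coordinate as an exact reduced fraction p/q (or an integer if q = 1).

D = (9/2, -9/4)

1. D_x = 9/2  [2·signedArea(DBC) = 0 ∩ DA · BC = -319/4]
2. D_y = -9/4  [2·signedArea(DBC) = 0 ∩ DA · BC = -319/4]
   → D = (9/2, -9/4)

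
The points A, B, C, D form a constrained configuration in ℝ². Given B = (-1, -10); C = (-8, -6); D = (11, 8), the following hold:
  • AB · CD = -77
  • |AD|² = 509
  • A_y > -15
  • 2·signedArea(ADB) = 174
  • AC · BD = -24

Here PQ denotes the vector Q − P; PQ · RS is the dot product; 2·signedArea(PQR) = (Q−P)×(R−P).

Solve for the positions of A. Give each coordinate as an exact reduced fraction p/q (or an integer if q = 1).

1. A_x = 6  [AB · CD = -77 ∩ 2·signedArea(ADB) = 174]
2. A_y = -14  [AB · CD = -77 ∩ 2·signedArea(ADB) = 174]
   → A = (6, -14)

A = (6, -14)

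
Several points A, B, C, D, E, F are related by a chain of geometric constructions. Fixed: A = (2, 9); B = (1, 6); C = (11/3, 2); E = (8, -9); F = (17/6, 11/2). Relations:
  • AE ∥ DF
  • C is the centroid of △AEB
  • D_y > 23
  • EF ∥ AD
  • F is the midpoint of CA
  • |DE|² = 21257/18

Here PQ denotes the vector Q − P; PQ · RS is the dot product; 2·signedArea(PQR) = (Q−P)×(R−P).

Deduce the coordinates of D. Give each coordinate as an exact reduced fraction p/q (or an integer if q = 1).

1. D_x = -19/6  [AE ∥ DF ∩ EF ∥ AD]
2. D_y = 47/2  [AE ∥ DF ∩ EF ∥ AD]
   → D = (-19/6, 47/2)

D = (-19/6, 47/2)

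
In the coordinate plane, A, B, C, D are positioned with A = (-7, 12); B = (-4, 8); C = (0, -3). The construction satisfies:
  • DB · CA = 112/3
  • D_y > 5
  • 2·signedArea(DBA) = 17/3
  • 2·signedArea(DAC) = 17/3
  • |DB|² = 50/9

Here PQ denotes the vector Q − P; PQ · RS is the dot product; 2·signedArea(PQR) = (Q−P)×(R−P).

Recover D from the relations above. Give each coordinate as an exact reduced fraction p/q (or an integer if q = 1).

1. D_x = -11/3  [2·signedArea(DBA) = 17/3 ∩ DB · CA = 112/3]
2. D_y = 17/3  [2·signedArea(DBA) = 17/3 ∩ DB · CA = 112/3]
   → D = (-11/3, 17/3)

D = (-11/3, 17/3)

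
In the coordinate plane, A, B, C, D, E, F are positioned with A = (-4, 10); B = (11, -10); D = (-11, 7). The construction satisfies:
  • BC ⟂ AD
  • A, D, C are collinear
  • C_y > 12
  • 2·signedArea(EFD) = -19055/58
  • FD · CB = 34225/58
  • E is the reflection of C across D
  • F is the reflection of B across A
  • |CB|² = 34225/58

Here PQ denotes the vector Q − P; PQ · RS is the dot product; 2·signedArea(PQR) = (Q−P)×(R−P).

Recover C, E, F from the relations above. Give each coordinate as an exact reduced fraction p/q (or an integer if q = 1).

1. C_x = 83/58  [A, D, C are collinear ∩ BC ⟂ AD]
2. C_y = 715/58  [A, D, C are collinear ∩ BC ⟂ AD]
   → C = (83/58, 715/58)
3. E_x = -1359/58  [E is the reflection of C across D]
4. E_y = 97/58  [E is the reflection of C across D]
   → E = (-1359/58, 97/58)
5. F_x = -19  [F is the reflection of B across A]
6. F_y = 30  [F is the reflection of B across A]
   → F = (-19, 30)

C = (83/58, 715/58)
E = (-1359/58, 97/58)
F = (-19, 30)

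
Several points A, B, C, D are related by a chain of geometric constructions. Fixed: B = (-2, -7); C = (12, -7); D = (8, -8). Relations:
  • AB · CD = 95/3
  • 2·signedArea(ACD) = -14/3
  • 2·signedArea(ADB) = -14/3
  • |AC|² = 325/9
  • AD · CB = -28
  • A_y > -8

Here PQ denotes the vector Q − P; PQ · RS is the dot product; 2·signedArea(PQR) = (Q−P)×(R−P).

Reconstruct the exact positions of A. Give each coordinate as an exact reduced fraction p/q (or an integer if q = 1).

1. A_x = 6  [2·signedArea(ACD) = -14/3 ∩ AD · CB = -28]
2. A_y = -22/3  [2·signedArea(ACD) = -14/3 ∩ AD · CB = -28]
   → A = (6, -22/3)

A = (6, -22/3)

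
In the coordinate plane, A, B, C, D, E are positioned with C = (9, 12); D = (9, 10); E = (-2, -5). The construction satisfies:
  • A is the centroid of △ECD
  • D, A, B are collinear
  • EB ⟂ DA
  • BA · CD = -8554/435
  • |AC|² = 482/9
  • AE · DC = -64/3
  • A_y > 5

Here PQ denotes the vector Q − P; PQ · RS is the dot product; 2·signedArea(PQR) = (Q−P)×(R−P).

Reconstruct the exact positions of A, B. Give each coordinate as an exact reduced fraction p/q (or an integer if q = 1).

1. A_x = 16/3  [A is the centroid of △ECD]
2. A_y = 17/3  [A is the centroid of △ECD]
   → A = (16/3, 17/3)
3. B_x = -433/145  [D, A, B are collinear ∩ EB ⟂ DA]
4. B_y = -604/145  [D, A, B are collinear ∩ EB ⟂ DA]
   → B = (-433/145, -604/145)

A = (16/3, 17/3)
B = (-433/145, -604/145)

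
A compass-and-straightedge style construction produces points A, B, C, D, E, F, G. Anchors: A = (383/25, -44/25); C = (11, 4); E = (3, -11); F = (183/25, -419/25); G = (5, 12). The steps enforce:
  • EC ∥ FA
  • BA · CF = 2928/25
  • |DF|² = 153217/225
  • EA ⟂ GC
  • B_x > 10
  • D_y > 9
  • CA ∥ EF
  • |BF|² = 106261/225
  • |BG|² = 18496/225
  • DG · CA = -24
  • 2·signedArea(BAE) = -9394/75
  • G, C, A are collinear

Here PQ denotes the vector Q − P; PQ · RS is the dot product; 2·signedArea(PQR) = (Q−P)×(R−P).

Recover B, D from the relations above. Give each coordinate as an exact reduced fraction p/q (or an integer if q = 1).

B = (261/25, 356/75)
D = (7, 28/3)

1. B_x = 261/25  [BA · CF = 2928/25 ∩ 2·signedArea(BAE) = -9394/75]
2. B_y = 356/75  [BA · CF = 2928/25 ∩ 2·signedArea(BAE) = -9394/75]
   → B = (261/25, 356/75)
3. D_x = 7  [line -108/25·x + 144/25·y + -588/25 = 0 ∩ |DF|² = 153217/225]
4. D_y = 28/3  [line -108/25·x + 144/25·y + -588/25 = 0 ∩ |DF|² = 153217/225]
   → D = (7, 28/3)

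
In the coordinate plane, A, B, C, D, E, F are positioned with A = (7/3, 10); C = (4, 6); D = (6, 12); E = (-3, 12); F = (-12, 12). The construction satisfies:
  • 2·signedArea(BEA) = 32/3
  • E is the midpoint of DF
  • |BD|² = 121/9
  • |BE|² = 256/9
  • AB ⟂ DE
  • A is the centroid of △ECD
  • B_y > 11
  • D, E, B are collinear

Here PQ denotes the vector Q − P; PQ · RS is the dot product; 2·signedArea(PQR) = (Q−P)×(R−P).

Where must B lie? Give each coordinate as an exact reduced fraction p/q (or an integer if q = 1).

B = (7/3, 12)

1. B_x = 7/3  [D, E, B are collinear ∩ AB ⟂ DE]
2. B_y = 12  [D, E, B are collinear ∩ AB ⟂ DE]
   → B = (7/3, 12)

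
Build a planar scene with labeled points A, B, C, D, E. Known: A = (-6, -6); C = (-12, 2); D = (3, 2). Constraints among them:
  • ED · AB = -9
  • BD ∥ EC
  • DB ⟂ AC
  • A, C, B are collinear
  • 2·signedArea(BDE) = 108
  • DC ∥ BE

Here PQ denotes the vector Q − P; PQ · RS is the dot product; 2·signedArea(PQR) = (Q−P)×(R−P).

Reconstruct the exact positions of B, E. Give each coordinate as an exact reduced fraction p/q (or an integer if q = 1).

1. B_x = -33/5  [A, C, B are collinear ∩ DB ⟂ AC]
2. B_y = -26/5  [A, C, B are collinear ∩ DB ⟂ AC]
   → B = (-33/5, -26/5)
3. E_x = -108/5  [BD ∥ EC ∩ DC ∥ BE]
4. E_y = -26/5  [BD ∥ EC ∩ DC ∥ BE]
   → E = (-108/5, -26/5)

B = (-33/5, -26/5)
E = (-108/5, -26/5)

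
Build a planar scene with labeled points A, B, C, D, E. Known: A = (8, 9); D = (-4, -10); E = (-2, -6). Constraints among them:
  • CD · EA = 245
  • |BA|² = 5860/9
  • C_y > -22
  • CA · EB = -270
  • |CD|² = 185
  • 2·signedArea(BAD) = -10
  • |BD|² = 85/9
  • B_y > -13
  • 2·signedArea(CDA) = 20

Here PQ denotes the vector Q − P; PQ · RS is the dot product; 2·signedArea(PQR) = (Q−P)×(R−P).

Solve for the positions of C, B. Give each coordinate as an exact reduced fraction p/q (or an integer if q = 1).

B = (-6, -37/3)
C = (-12, -21)

1. C_x = -12  [2·signedArea(CDA) = 20 ∩ CD · EA = 245]
2. C_y = -21  [2·signedArea(CDA) = 20 ∩ CD · EA = 245]
   → C = (-12, -21)
3. B_x = -6  [2·signedArea(BAD) = -10 ∩ CA · EB = -270]
4. B_y = -37/3  [2·signedArea(BAD) = -10 ∩ CA · EB = -270]
   → B = (-6, -37/3)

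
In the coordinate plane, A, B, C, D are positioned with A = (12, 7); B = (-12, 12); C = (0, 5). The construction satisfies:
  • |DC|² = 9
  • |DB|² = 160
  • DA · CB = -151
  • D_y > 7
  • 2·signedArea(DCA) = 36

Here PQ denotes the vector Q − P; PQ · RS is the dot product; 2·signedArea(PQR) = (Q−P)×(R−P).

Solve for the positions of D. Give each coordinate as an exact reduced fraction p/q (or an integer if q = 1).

1. D_x = 0  [DA · CB = -151 ∩ 2·signedArea(DCA) = 36]
2. D_y = 8  [DA · CB = -151 ∩ 2·signedArea(DCA) = 36]
   → D = (0, 8)

D = (0, 8)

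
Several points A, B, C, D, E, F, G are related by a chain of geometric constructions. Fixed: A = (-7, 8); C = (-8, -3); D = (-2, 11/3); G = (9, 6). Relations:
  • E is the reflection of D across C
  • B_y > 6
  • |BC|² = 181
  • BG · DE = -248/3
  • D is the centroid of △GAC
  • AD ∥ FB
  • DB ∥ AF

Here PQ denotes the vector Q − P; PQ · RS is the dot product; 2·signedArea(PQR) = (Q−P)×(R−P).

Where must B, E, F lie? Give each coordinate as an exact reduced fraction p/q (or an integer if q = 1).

1. E_x = -14  [E is the reflection of D across C]
2. E_y = -29/3  [E is the reflection of D across C]
   → E = (-14, -29/3)
3. B_x = 1  [line 12·x + 40/3·y + -316/3 = 0 ∩ |BC|² = 181]
4. B_y = 7  [line 12·x + 40/3·y + -316/3 = 0 ∩ |BC|² = 181]
   → B = (1, 7)
5. F_x = -4  [AD ∥ FB ∩ DB ∥ AF]
6. F_y = 34/3  [AD ∥ FB ∩ DB ∥ AF]
   → F = (-4, 34/3)

B = (1, 7)
E = (-14, -29/3)
F = (-4, 34/3)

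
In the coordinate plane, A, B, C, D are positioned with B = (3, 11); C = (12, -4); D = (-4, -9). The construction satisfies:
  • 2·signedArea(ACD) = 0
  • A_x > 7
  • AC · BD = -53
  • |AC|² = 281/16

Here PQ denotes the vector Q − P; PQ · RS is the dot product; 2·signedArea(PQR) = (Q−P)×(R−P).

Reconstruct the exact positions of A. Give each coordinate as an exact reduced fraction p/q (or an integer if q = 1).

A = (8, -21/4)

1. A_x = 8  [2·signedArea(ACD) = 0 ∩ AC · BD = -53]
2. A_y = -21/4  [2·signedArea(ACD) = 0 ∩ AC · BD = -53]
   → A = (8, -21/4)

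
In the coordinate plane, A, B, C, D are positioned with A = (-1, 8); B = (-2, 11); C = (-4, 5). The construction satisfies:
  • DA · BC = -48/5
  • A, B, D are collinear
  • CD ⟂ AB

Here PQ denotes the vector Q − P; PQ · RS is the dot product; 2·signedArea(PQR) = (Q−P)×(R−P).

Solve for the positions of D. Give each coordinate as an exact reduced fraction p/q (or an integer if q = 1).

1. D_x = -2/5  [A, B, D are collinear ∩ CD ⟂ AB]
2. D_y = 31/5  [A, B, D are collinear ∩ CD ⟂ AB]
   → D = (-2/5, 31/5)

D = (-2/5, 31/5)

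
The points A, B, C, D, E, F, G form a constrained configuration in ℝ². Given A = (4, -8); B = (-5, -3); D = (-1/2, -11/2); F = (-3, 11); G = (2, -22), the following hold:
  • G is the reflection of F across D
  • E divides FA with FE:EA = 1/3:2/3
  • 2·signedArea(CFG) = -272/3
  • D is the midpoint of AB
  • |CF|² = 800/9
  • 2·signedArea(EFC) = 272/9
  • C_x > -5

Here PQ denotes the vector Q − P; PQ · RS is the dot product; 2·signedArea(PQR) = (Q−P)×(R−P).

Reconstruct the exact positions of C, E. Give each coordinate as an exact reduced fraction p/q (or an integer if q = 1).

C = (-13/3, 5/3)
E = (-2/3, 14/3)

1. C_x = -13/3  [line 33·x + 5·y + 404/3 = 0 ∩ |CF|² = 800/9]
2. C_y = 5/3  [line 33·x + 5·y + 404/3 = 0 ∩ |CF|² = 800/9]
   → C = (-13/3, 5/3)
3. E_x = -2/3  [E divides FA with FE:EA = 1/3:2/3]
4. E_y = 14/3  [E divides FA with FE:EA = 1/3:2/3]
   → E = (-2/3, 14/3)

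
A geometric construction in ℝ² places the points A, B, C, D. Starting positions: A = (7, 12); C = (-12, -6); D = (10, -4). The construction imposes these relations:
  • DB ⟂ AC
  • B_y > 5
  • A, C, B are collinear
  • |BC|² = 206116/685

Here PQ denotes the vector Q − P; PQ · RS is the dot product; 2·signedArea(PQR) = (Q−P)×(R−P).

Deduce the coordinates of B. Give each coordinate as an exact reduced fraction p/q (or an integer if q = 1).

B = (406/685, 4062/685)

1. B_x = 406/685  [A, C, B are collinear ∩ DB ⟂ AC]
2. B_y = 4062/685  [A, C, B are collinear ∩ DB ⟂ AC]
   → B = (406/685, 4062/685)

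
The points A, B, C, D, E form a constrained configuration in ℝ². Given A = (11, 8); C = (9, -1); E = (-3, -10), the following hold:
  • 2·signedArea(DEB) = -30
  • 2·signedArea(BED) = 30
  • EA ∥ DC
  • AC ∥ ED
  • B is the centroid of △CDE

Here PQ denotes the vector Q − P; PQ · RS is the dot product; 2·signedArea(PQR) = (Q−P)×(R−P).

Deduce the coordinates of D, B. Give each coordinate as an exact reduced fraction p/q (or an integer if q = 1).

B = (1/3, -10)
D = (-5, -19)

1. D_x = -5  [EA ∥ DC ∩ AC ∥ ED]
2. D_y = -19  [EA ∥ DC ∩ AC ∥ ED]
   → D = (-5, -19)
3. B_x = 1/3  [B is the centroid of △CDE]
4. B_y = -10  [B is the centroid of △CDE]
   → B = (1/3, -10)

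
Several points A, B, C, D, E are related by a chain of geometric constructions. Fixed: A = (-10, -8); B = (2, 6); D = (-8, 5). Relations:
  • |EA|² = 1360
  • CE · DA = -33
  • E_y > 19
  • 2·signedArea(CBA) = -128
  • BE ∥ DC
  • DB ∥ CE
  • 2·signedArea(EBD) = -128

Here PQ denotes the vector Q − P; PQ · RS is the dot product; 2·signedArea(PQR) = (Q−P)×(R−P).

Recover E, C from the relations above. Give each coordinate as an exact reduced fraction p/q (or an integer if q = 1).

1. E_x = 14  [line 1·x + -10·y + 186 = 0 ∩ |EA|² = 1360]
2. E_y = 20  [line 1·x + -10·y + 186 = 0 ∩ |EA|² = 1360]
   → E = (14, 20)
3. C_x = 4  [DB ∥ CE ∩ BE ∥ DC]
4. C_y = 19  [DB ∥ CE ∩ BE ∥ DC]
   → C = (4, 19)

C = (4, 19)
E = (14, 20)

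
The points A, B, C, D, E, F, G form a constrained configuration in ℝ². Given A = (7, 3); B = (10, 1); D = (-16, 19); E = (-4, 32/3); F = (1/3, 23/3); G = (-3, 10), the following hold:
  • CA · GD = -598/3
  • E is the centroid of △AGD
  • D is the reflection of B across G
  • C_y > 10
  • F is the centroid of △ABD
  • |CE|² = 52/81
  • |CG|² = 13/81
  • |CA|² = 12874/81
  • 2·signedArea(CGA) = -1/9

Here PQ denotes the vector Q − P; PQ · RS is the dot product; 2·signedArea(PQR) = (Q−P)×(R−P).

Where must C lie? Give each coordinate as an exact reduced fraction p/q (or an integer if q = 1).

1. C_x = -10/3  [2·signedArea(CGA) = -1/9 ∩ CA · GD = -598/3]
2. C_y = 92/9  [2·signedArea(CGA) = -1/9 ∩ CA · GD = -598/3]
   → C = (-10/3, 92/9)

C = (-10/3, 92/9)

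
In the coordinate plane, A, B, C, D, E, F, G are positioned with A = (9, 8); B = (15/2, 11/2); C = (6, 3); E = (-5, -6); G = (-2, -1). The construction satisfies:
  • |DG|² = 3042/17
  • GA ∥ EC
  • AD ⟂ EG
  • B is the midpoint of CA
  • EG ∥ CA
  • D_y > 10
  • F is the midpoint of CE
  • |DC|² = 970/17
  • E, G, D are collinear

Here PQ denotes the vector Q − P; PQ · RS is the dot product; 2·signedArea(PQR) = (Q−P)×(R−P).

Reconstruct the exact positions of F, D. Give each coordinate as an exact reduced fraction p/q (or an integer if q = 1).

D = (83/17, 178/17)
F = (1/2, -3/2)

1. F_x = 1/2  [F is the midpoint of CE]
2. F_y = -3/2  [F is the midpoint of CE]
   → F = (1/2, -3/2)
3. D_x = 83/17  [E, G, D are collinear ∩ AD ⟂ EG]
4. D_y = 178/17  [E, G, D are collinear ∩ AD ⟂ EG]
   → D = (83/17, 178/17)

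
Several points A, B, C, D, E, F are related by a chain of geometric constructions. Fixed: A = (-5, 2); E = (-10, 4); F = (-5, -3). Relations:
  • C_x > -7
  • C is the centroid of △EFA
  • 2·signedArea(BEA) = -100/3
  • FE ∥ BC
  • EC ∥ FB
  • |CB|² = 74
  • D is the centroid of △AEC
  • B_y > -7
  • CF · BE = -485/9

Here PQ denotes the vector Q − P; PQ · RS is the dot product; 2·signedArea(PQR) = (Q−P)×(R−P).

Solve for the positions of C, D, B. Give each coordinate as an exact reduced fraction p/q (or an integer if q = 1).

1. C_x = -20/3  [C is the centroid of △EFA]
2. C_y = 1  [C is the centroid of △EFA]
   → C = (-20/3, 1)
3. D_x = -65/9  [D is the centroid of △AEC]
4. D_y = 7/3  [D is the centroid of △AEC]
   → D = (-65/9, 7/3)
5. B_x = -5/3  [FE ∥ BC ∩ EC ∥ FB]
6. B_y = -6  [FE ∥ BC ∩ EC ∥ FB]
   → B = (-5/3, -6)

B = (-5/3, -6)
C = (-20/3, 1)
D = (-65/9, 7/3)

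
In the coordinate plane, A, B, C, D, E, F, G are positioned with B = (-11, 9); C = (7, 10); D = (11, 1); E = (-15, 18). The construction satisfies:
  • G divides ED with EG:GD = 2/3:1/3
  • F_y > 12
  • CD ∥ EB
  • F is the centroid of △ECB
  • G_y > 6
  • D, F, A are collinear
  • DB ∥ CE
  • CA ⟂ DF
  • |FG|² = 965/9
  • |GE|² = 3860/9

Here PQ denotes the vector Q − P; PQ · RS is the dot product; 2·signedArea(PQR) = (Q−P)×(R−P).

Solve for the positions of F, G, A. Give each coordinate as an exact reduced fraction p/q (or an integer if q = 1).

1. F_x = -19/3  [F is the centroid of △ECB]
2. F_y = 37/3  [F is the centroid of △ECB]
   → F = (-19/3, 37/3)
3. G_x = 7/3  [G divides ED with EG:GD = 2/3:1/3]
4. G_y = 20/3  [G divides ED with EG:GD = 2/3:1/3]
   → G = (7/3, 20/3)
5. A_x = 3933/965  [D, F, A are collinear ∩ CA ⟂ DF]
6. A_y = 5334/965  [D, F, A are collinear ∩ CA ⟂ DF]
   → A = (3933/965, 5334/965)

A = (3933/965, 5334/965)
F = (-19/3, 37/3)
G = (7/3, 20/3)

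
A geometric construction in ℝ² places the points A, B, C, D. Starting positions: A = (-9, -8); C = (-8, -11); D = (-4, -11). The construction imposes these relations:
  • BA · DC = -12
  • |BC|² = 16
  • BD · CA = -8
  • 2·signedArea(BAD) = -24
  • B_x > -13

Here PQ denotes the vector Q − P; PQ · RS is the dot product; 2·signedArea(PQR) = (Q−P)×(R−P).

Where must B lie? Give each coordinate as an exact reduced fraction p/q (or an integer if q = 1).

B = (-12, -11)

1. B_x = -12  [BA · DC = -12 ∩ 2·signedArea(BAD) = -24]
2. B_y = -11  [BA · DC = -12 ∩ 2·signedArea(BAD) = -24]
   → B = (-12, -11)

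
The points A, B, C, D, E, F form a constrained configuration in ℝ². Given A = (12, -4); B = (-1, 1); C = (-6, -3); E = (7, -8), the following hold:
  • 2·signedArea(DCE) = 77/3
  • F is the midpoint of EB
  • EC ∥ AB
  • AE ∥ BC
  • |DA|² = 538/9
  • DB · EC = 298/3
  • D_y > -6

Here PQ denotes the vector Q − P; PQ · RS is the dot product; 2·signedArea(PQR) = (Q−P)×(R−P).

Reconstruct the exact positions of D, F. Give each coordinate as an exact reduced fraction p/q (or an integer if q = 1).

1. D_x = 13/3  [2·signedArea(DCE) = 77/3 ∩ DB · EC = 298/3]
2. D_y = -5  [2·signedArea(DCE) = 77/3 ∩ DB · EC = 298/3]
   → D = (13/3, -5)
3. F_x = 3  [F is the midpoint of EB]
4. F_y = -7/2  [F is the midpoint of EB]
   → F = (3, -7/2)

D = (13/3, -5)
F = (3, -7/2)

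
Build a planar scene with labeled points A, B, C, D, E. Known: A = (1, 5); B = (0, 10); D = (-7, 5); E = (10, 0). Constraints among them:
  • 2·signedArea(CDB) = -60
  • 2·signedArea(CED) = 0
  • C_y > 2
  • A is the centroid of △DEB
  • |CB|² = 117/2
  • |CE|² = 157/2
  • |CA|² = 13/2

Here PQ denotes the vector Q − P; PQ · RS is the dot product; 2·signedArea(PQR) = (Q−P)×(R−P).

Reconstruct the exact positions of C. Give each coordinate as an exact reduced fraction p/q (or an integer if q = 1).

1. C_x = 3/2  [2·signedArea(CED) = 0 ∩ 2·signedArea(CDB) = -60]
2. C_y = 5/2  [2·signedArea(CED) = 0 ∩ 2·signedArea(CDB) = -60]
   → C = (3/2, 5/2)

C = (3/2, 5/2)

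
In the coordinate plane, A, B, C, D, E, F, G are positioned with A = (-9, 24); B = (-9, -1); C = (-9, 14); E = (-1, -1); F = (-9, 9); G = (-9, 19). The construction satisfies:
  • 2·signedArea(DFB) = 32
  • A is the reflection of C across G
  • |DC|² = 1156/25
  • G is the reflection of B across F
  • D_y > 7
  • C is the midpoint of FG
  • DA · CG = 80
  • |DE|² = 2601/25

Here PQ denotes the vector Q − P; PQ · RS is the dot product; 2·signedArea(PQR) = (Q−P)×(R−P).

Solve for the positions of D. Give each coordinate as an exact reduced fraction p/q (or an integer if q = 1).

1. D_x = -29/5  [2·signedArea(DFB) = 32 ∩ DA · CG = 80]
2. D_y = 8  [2·signedArea(DFB) = 32 ∩ DA · CG = 80]
   → D = (-29/5, 8)

D = (-29/5, 8)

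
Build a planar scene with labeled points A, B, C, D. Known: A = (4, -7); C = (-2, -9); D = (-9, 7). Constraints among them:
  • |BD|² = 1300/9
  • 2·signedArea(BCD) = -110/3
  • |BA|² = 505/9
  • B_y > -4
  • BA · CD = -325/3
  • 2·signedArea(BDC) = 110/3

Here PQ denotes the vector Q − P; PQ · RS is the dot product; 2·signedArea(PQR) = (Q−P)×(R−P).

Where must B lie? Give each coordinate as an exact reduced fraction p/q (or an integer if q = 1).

1. B_x = -7/3  [2·signedArea(BDC) = 110/3 ∩ BA · CD = -325/3]
2. B_y = -3  [2·signedArea(BDC) = 110/3 ∩ BA · CD = -325/3]
   → B = (-7/3, -3)

B = (-7/3, -3)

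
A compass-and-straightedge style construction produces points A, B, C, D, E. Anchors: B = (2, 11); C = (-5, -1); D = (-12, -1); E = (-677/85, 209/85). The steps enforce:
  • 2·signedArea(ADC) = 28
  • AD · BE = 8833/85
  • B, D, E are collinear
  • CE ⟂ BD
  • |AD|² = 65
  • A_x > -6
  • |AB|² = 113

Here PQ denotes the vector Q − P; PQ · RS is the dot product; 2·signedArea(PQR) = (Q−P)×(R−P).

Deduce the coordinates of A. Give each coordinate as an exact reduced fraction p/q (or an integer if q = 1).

1. A_x = -5  [2·signedArea(ADC) = 28 ∩ AD · BE = 8833/85]
2. A_y = 3  [2·signedArea(ADC) = 28 ∩ AD · BE = 8833/85]
   → A = (-5, 3)

A = (-5, 3)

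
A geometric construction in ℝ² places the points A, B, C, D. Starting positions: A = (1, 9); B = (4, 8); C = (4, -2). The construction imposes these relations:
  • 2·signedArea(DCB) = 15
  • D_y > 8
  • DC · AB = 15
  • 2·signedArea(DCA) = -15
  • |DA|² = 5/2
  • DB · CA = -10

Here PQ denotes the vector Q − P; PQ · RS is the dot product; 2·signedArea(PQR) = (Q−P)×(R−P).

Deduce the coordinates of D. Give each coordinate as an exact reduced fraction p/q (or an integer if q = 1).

1. D_x = 5/2  [2·signedArea(DCB) = 15 ∩ DB · CA = -10]
2. D_y = 17/2  [2·signedArea(DCB) = 15 ∩ DB · CA = -10]
   → D = (5/2, 17/2)

D = (5/2, 17/2)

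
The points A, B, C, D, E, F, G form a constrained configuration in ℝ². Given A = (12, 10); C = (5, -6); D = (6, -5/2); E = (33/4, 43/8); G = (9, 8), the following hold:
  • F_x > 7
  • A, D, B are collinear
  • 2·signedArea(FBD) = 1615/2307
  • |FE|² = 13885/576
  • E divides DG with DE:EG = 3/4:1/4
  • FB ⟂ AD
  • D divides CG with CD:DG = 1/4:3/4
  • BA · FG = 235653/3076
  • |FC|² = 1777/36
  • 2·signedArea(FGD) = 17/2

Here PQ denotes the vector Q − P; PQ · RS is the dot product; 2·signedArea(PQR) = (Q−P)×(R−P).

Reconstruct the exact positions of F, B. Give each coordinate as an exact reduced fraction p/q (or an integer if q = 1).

B = (5754/769, 905/1538)
F = (23/3, 1/2)

1. F_x = 23/3  [line 21/2·x + -3·y + -79 = 0 ∩ |FC|² = 1777/36]
2. F_y = 1/2  [line 21/2·x + -3·y + -79 = 0 ∩ |FC|² = 1777/36]
   → F = (23/3, 1/2)
3. B_x = 5754/769  [A, D, B are collinear ∩ FB ⟂ AD]
4. B_y = 905/1538  [A, D, B are collinear ∩ FB ⟂ AD]
   → B = (5754/769, 905/1538)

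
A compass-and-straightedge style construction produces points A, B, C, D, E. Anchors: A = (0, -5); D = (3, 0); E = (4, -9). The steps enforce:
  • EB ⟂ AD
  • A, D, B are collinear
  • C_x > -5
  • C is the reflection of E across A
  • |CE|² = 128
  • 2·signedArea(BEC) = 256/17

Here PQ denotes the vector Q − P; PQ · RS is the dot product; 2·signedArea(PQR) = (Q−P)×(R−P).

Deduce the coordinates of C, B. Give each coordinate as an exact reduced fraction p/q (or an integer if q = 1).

1. C_x = -4  [C is the reflection of E across A]
2. C_y = -1  [C is the reflection of E across A]
   → C = (-4, -1)
3. B_x = -12/17  [A, D, B are collinear ∩ EB ⟂ AD]
4. B_y = -105/17  [A, D, B are collinear ∩ EB ⟂ AD]
   → B = (-12/17, -105/17)

B = (-12/17, -105/17)
C = (-4, -1)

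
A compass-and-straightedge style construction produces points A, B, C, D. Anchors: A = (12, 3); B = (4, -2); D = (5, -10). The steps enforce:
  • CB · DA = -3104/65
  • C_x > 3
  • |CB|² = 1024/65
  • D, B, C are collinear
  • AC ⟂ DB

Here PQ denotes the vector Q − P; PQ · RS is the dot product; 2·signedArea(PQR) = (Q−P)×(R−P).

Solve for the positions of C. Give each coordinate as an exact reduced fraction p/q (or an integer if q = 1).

C = (228/65, 126/65)

1. C_x = 228/65  [D, B, C are collinear ∩ AC ⟂ DB]
2. C_y = 126/65  [D, B, C are collinear ∩ AC ⟂ DB]
   → C = (228/65, 126/65)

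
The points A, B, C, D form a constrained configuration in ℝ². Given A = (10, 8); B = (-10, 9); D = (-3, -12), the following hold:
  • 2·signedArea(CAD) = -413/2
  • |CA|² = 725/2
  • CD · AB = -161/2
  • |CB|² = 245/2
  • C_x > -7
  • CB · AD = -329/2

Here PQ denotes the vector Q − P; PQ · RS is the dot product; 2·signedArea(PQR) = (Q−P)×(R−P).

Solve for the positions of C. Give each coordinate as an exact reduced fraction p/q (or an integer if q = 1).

C = (-13/2, -3/2)

1. C_x = -13/2  [CD · AB = -161/2 ∩ CB · AD = -329/2]
2. C_y = -3/2  [CD · AB = -161/2 ∩ CB · AD = -329/2]
   → C = (-13/2, -3/2)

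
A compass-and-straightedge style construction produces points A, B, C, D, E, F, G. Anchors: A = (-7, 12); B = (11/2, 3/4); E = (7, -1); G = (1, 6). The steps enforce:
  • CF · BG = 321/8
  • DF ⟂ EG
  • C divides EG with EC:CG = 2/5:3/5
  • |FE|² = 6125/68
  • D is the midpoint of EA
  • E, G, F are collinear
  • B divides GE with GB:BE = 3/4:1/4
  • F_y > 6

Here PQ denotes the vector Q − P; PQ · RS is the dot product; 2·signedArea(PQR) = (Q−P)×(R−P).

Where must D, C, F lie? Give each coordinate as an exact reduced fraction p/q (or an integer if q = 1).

C = (23/5, 9/5)
D = (0, 11/2)
F = (14/17, 211/34)

1. D_x = 0  [D is the midpoint of EA]
2. D_y = 11/2  [D is the midpoint of EA]
   → D = (0, 11/2)
3. C_x = 23/5  [C divides EG with EC:CG = 2/5:3/5]
4. C_y = 9/5  [C divides EG with EC:CG = 2/5:3/5]
   → C = (23/5, 9/5)
5. F_x = 14/17  [E, G, F are collinear ∩ DF ⟂ EG]
6. F_y = 211/34  [E, G, F are collinear ∩ DF ⟂ EG]
   → F = (14/17, 211/34)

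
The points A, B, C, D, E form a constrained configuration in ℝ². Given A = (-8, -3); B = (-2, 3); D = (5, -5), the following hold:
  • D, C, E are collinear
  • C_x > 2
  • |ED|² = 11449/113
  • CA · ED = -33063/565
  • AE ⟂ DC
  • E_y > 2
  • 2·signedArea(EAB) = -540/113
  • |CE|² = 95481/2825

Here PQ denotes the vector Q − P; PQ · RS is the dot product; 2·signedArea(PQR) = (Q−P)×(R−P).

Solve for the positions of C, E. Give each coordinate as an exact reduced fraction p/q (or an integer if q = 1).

1. E_x = -184/113  [line -6·x + 6·y + -2850/113 = 0 ∩ |ED|² = 11449/113]
2. E_y = 291/113  [line -6·x + 6·y + -2850/113 = 0 ∩ |ED|² = 11449/113]
   → E = (-184/113, 291/113)
3. C_x = 11/5  [CA · ED = -33063/565 ∩ D, C, E are collinear]
4. C_y = -9/5  [CA · ED = -33063/565 ∩ D, C, E are collinear]
   → C = (11/5, -9/5)

C = (11/5, -9/5)
E = (-184/113, 291/113)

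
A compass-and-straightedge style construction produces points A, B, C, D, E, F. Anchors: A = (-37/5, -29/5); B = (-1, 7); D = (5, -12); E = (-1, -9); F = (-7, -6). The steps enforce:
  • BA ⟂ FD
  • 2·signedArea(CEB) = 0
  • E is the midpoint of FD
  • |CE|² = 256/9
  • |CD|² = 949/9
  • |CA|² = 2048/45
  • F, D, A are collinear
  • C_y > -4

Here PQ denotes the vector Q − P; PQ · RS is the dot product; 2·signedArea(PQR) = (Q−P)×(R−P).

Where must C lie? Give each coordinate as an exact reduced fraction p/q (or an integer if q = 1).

1. C_x = -1  [2·signedArea(CEB) = 0]
2. C_y = -11/3  [|CA|² = 2048/45]
   → C = (-1, -11/3)

C = (-1, -11/3)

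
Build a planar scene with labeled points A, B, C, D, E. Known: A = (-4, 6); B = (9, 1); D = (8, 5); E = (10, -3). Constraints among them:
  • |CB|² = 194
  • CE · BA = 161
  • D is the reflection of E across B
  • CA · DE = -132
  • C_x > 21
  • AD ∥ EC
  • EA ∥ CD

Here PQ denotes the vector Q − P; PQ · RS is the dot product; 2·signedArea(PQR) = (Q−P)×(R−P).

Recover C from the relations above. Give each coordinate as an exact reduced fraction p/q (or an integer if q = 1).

1. C_x = 22  [EA ∥ CD ∩ AD ∥ EC]
2. C_y = -4  [EA ∥ CD ∩ AD ∥ EC]
   → C = (22, -4)

C = (22, -4)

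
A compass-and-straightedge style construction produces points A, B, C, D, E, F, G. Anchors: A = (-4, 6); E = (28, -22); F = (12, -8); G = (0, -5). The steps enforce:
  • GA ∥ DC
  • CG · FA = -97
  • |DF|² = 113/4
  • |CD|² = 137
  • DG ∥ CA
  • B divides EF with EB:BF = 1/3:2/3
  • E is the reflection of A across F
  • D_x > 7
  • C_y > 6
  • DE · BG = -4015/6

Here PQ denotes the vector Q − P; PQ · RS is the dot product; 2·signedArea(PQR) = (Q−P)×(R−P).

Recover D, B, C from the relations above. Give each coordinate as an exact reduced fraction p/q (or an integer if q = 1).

1. B_x = 68/3  [B divides EF with EB:BF = 1/3:2/3]
2. B_y = -52/3  [B divides EF with EB:BF = 1/3:2/3]
   → B = (68/3, -52/3)
3. D_x = 8  [line 68/3·x + -37/3·y + -1421/6 = 0 ∩ |DF|² = 113/4]
4. D_y = -9/2  [line 68/3·x + -37/3·y + -1421/6 = 0 ∩ |DF|² = 113/4]
   → D = (8, -9/2)
5. C_x = 4  [DG ∥ CA ∩ GA ∥ DC]
6. C_y = 13/2  [DG ∥ CA ∩ GA ∥ DC]
   → C = (4, 13/2)

B = (68/3, -52/3)
C = (4, 13/2)
D = (8, -9/2)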